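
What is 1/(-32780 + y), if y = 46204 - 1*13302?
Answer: 1/122 ≈ 0.0081967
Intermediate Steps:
y = 32902 (y = 46204 - 13302 = 32902)
1/(-32780 + y) = 1/(-32780 + 32902) = 1/122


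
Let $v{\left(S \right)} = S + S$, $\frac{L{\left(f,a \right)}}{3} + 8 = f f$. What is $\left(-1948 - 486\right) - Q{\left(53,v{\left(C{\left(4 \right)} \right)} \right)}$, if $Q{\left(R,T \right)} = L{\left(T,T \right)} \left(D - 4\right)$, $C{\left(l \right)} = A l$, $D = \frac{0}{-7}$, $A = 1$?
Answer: $-1762$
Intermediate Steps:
$D = 0$ ($D = 0 \left(- \frac{1}{7}\right) = 0$)
$L{\left(f,a \right)} = -24 + 3 f^{2}$ ($L{\left(f,a \right)} = -24 + 3 f f = -24 + 3 f^{2}$)
$C{\left(l \right)} = l$ ($C{\left(l \right)} = 1 l = l$)
$v{\left(S \right)} = 2 S$
$Q{\left(R,T \right)} = 96 - 12 T^{2}$ ($Q{\left(R,T \right)} = \left(-24 + 3 T^{2}\right) \left(0 - 4\right) = \left(-24 + 3 T^{2}\right) \left(-4\right) = 96 - 12 T^{2}$)
$\left(-1948 - 486\right) - Q{\left(53,v{\left(C{\left(4 \right)} \right)} \right)} = \left(-1948 - 486\right) - \left(96 - 12 \left(2 \cdot 4\right)^{2}\right) = \left(-1948 - 486\right) - \left(96 - 12 \cdot 8^{2}\right) = -2434 - \left(96 - 768\right) = -2434 - -672 = -2434 + 672 = -1762$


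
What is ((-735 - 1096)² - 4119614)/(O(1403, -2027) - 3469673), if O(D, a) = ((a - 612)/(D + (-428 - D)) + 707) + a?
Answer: 328298684/1485582365 ≈ 0.22099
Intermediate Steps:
O(D, a) = 75802/107 + 427*a/428 (O(D, a) = ((-612 + a)/(-428) + 707) + a = ((-612 + a)*(-1/428) + 707) + a = ((153/107 - a/428) + 707) + a = (75802/107 - a/428) + a = 75802/107 + 427*a/428)
((-735 - 1096)² - 4119614)/(O(1403, -2027) - 3469673) = ((-735 - 1096)² - 4119614)/((75802/107 + (427/428)*(-2027)) - 3469673) = ((-1831)² - 4119614)/((75802/107 - 865529/428) - 3469673) = (3352561 - 4119614)/(-562321/428 - 3469673) = -767053/(-1485582365/428) = -767053*(-428/1485582365) = 328298684/1485582365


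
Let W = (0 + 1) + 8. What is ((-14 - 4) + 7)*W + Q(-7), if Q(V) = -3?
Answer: -102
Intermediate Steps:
W = 9 (W = 1 + 8 = 9)
((-14 - 4) + 7)*W + Q(-7) = ((-14 - 4) + 7)*9 - 3 = (-18 + 7)*9 - 3 = -11*9 - 3 = -99 - 3 = -102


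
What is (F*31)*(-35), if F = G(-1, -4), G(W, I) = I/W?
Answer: -4340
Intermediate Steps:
F = 4 (F = -4/(-1) = -4*(-1) = 4)
(F*31)*(-35) = (4*31)*(-35) = 124*(-35) = -4340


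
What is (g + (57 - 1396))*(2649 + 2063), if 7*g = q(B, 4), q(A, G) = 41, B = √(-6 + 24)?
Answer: -43972384/7 ≈ -6.2818e+6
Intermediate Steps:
B = 3*√2 (B = √18 = 3*√2 ≈ 4.2426)
g = 41/7 (g = (⅐)*41 = 41/7 ≈ 5.8571)
(g + (57 - 1396))*(2649 + 2063) = (41/7 + (57 - 1396))*(2649 + 2063) = (41/7 - 1339)*4712 = -9332/7*4712 = -43972384/7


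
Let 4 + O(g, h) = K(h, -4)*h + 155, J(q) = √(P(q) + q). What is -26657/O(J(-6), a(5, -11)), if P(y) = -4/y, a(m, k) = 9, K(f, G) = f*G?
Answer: 26657/173 ≈ 154.09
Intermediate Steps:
K(f, G) = G*f
J(q) = √(q - 4/q) (J(q) = √(-4/q + q) = √(q - 4/q))
O(g, h) = 151 - 4*h² (O(g, h) = -4 + ((-4*h)*h + 155) = -4 + (-4*h² + 155) = -4 + (155 - 4*h²) = 151 - 4*h²)
-26657/O(J(-6), a(5, -11)) = -26657/(151 - 4*9²) = -26657/(151 - 4*81) = -26657/(151 - 324) = -26657/(-173) = -26657*(-1/173) = 26657/173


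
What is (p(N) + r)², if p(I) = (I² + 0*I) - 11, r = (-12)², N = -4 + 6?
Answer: 18769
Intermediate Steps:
N = 2
r = 144
p(I) = -11 + I² (p(I) = (I² + 0) - 11 = I² - 11 = -11 + I²)
(p(N) + r)² = ((-11 + 2²) + 144)² = ((-11 + 4) + 144)² = (-7 + 144)² = 137² = 18769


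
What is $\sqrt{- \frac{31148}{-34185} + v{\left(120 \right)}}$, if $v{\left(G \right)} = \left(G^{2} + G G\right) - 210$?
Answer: $\frac{\sqrt{33411745487130}}{34185} \approx 169.09$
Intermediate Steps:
$v{\left(G \right)} = -210 + 2 G^{2}$ ($v{\left(G \right)} = \left(G^{2} + G^{2}\right) - 210 = 2 G^{2} - 210 = -210 + 2 G^{2}$)
$\sqrt{- \frac{31148}{-34185} + v{\left(120 \right)}} = \sqrt{- \frac{31148}{-34185} - \left(210 - 2 \cdot 120^{2}\right)} = \sqrt{\left(-31148\right) \left(- \frac{1}{34185}\right) + \left(-210 + 2 \cdot 14400\right)} = \sqrt{\frac{31148}{34185} + \left(-210 + 28800\right)} = \sqrt{\frac{31148}{34185} + 28590} = \sqrt{\frac{977380298}{34185}} = \frac{\sqrt{33411745487130}}{34185}$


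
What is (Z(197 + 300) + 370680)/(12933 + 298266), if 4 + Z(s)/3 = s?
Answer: 124053/103733 ≈ 1.1959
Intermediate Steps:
Z(s) = -12 + 3*s
(Z(197 + 300) + 370680)/(12933 + 298266) = ((-12 + 3*(197 + 300)) + 370680)/(12933 + 298266) = ((-12 + 3*497) + 370680)/311199 = ((-12 + 1491) + 370680)*(1/311199) = (1479 + 370680)*(1/311199) = 372159*(1/311199) = 124053/103733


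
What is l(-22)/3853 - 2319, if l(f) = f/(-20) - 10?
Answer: -89351159/38530 ≈ -2319.0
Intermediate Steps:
l(f) = -10 - f/20 (l(f) = f*(-1/20) - 10 = -f/20 - 10 = -10 - f/20)
l(-22)/3853 - 2319 = (-10 - 1/20*(-22))/3853 - 2319 = (-10 + 11/10)*(1/3853) - 2319 = -89/10*1/3853 - 2319 = -89/38530 - 2319 = -89351159/38530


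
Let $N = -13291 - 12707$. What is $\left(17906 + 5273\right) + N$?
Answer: $-2819$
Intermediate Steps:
$N = -25998$
$\left(17906 + 5273\right) + N = \left(17906 + 5273\right) - 25998 = 23179 - 25998 = -2819$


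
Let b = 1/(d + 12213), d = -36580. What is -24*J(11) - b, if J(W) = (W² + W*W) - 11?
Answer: -135090647/24367 ≈ -5544.0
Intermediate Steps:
J(W) = -11 + 2*W² (J(W) = (W² + W²) - 11 = 2*W² - 11 = -11 + 2*W²)
b = -1/24367 (b = 1/(-36580 + 12213) = 1/(-24367) = -1/24367 ≈ -4.1039e-5)
-24*J(11) - b = -24*(-11 + 2*11²) - 1*(-1/24367) = -24*(-11 + 2*121) + 1/24367 = -24*(-11 + 242) + 1/24367 = -24*231 + 1/24367 = -5544 + 1/24367 = -135090647/24367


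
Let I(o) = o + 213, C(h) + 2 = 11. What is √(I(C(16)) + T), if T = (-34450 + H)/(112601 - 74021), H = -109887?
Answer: √81214979835/19290 ≈ 14.774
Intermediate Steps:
C(h) = 9 (C(h) = -2 + 11 = 9)
T = -144337/38580 (T = (-34450 - 109887)/(112601 - 74021) = -144337/38580 ≈ -3.7412)
I(o) = 213 + o
√(I(C(16)) + T) = √((213 + 9) - 144337/38580) = √(222 - 144337/38580) = √(8420423/38580) = √81214979835/19290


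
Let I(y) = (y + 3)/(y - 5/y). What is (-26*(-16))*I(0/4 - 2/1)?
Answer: 832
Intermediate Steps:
I(y) = (3 + y)/(y - 5/y)
(-26*(-16))*I(0/4 - 2/1) = (-26*(-16))*((0/4 - 2/1)*(3 + (0/4 - 2/1))/(-5 + (0/4 - 2/1)²)) = 416*((0*(¼) - 2*1)*(3 + (0*(¼) - 2*1))/(-5 + (0*(¼) - 2*1)²)) = 416*((0 - 2)*(3 + (0 - 2))/(-5 + (0 - 2)²)) = 416*(-2*(3 - 2)/(-5 + (-2)²)) = 416*(-2*1/(-5 + 4)) = 416*(-2*1/(-1)) = 416*(-2*(-1)*1) = 416*2 = 832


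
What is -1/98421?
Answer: -1/98421 ≈ -1.0160e-5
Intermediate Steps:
-1/98421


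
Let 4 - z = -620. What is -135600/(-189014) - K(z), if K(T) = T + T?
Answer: -117876936/94507 ≈ -1247.3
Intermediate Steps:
z = 624 (z = 4 - 1*(-620) = 4 + 620 = 624)
K(T) = 2*T
-135600/(-189014) - K(z) = -135600/(-189014) - 2*624 = -135600*(-1/189014) - 1*1248 = 67800/94507 - 1248 = -117876936/94507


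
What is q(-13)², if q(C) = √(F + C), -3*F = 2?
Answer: -41/3 ≈ -13.667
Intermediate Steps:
F = -⅔ (F = -⅓*2 = -⅔ ≈ -0.66667)
q(C) = √(-⅔ + C)
q(-13)² = (√(-6 + 9*(-13))/3)² = (√(-6 - 117)/3)² = (√(-123)/3)² = ((I*√123)/3)² = (I*√123/3)² = -41/3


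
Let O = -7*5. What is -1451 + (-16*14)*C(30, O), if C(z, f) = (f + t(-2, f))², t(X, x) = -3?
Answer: -324907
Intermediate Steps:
O = -35
C(z, f) = (-3 + f)² (C(z, f) = (f - 3)² = (-3 + f)²)
-1451 + (-16*14)*C(30, O) = -1451 + (-16*14)*(-3 - 35)² = -1451 - 224*(-38)² = -1451 - 224*1444 = -1451 - 323456 = -324907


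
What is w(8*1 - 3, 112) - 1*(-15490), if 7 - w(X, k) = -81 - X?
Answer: 15583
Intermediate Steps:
w(X, k) = 88 + X (w(X, k) = 7 - (-81 - X) = 7 + (81 + X) = 88 + X)
w(8*1 - 3, 112) - 1*(-15490) = (88 + (8*1 - 3)) - 1*(-15490) = (88 + (8 - 3)) + 15490 = (88 + 5) + 15490 = 93 + 15490 = 15583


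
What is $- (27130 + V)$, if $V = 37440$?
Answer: $-64570$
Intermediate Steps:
$- (27130 + V) = - (27130 + 37440) = \left(-1\right) 64570 = -64570$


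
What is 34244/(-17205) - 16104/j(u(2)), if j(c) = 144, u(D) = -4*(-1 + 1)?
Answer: -3916673/34410 ≈ -113.82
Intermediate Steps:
u(D) = 0 (u(D) = -4*0 = 0)
34244/(-17205) - 16104/j(u(2)) = 34244/(-17205) - 16104/144 = 34244*(-1/17205) - 16104*1/144 = -34244/17205 - 671/6 = -3916673/34410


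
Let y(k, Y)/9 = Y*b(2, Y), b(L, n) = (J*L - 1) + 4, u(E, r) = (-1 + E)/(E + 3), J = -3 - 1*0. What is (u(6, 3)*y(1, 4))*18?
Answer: -1080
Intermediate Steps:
J = -3 (J = -3 + 0 = -3)
u(E, r) = (-1 + E)/(3 + E)
b(L, n) = 3 - 3*L (b(L, n) = (-3*L - 1) + 4 = (-1 - 3*L) + 4 = 3 - 3*L)
y(k, Y) = -27*Y (y(k, Y) = 9*(Y*(3 - 3*2)) = 9*(Y*(3 - 6)) = 9*(Y*(-3)) = 9*(-3*Y) = -27*Y)
(u(6, 3)*y(1, 4))*18 = (((-1 + 6)/(3 + 6))*(-27*4))*18 = ((5/9)*(-108))*18 = -60*18 = -1080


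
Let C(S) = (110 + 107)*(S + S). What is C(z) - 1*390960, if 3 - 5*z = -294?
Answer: -1825902/5 ≈ -3.6518e+5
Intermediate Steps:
z = 297/5 (z = 3/5 - 1/5*(-294) = 3/5 + 294/5 = 297/5 ≈ 59.400)
C(S) = 434*S (C(S) = 217*(2*S) = 434*S)
C(z) - 1*390960 = 434*(297/5) - 1*390960 = 128898/5 - 390960 = -1825902/5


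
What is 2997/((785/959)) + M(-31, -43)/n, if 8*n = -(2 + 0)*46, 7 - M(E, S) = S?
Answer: 66026329/18055 ≈ 3657.0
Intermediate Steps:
M(E, S) = 7 - S
n = -23/2 (n = (-(2 + 0)*46)/8 = (-1*2*46)/8 = (-2*46)/8 = (⅛)*(-92) = -23/2 ≈ -11.500)
2997/((785/959)) + M(-31, -43)/n = 2997/((785/959)) + (7 - 1*(-43))/(-23/2) = 2997/((785*(1/959))) + (7 + 43)*(-2/23) = 2997/(785/959) + 50*(-2/23) = 2997*(959/785) - 100/23 = 2874123/785 - 100/23 = 66026329/18055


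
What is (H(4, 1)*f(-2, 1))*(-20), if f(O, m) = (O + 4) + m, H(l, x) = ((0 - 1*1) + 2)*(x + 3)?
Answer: -240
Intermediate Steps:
H(l, x) = 3 + x (H(l, x) = ((0 - 1) + 2)*(3 + x) = (-1 + 2)*(3 + x) = 1*(3 + x) = 3 + x)
f(O, m) = 4 + O + m (f(O, m) = (4 + O) + m = 4 + O + m)
(H(4, 1)*f(-2, 1))*(-20) = ((3 + 1)*(4 - 2 + 1))*(-20) = (4*3)*(-20) = 12*(-20) = -240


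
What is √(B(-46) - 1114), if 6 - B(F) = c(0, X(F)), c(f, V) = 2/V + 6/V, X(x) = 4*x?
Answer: I*√586109/23 ≈ 33.286*I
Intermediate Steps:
c(f, V) = 8/V
B(F) = 6 - 2/F (B(F) = 6 - 8/(4*F) = 6 - 8*1/(4*F) = 6 - 2/F)
√(B(-46) - 1114) = √((6 - 2/(-46)) - 1114) = √((6 - 2*(-1/46)) - 1114) = √((6 + 1/23) - 1114) = √(139/23 - 1114) = √(-25483/23) = I*√586109/23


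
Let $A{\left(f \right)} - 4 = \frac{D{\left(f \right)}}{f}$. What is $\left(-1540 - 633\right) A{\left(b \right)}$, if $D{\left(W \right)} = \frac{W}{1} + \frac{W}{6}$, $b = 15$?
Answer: $- \frac{67363}{6} \approx -11227.0$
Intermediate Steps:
$D{\left(W \right)} = \frac{7 W}{6}$ ($D{\left(W \right)} = W 1 + W \frac{1}{6} = W + \frac{W}{6} = \frac{7 W}{6}$)
$A{\left(f \right)} = \frac{31}{6}$ ($A{\left(f \right)} = 4 + \frac{\frac{7}{6} f}{f} = 4 + \frac{7}{6} = \frac{31}{6}$)
$\left(-1540 - 633\right) A{\left(b \right)} = \left(-1540 - 633\right) \frac{31}{6} = \left(-2173\right) \frac{31}{6} = - \frac{67363}{6}$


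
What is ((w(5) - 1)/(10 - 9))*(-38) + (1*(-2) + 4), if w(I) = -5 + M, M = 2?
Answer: 154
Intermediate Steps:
w(I) = -3 (w(I) = -5 + 2 = -3)
((w(5) - 1)/(10 - 9))*(-38) + (1*(-2) + 4) = ((-3 - 1)/(10 - 9))*(-38) + (1*(-2) + 4) = -4/1*(-38) + (-2 + 4) = -4*1*(-38) + 2 = -4*(-38) + 2 = 152 + 2 = 154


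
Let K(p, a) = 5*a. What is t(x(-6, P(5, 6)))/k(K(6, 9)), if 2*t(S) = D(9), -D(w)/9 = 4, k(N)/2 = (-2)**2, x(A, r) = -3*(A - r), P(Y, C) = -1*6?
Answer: -9/4 ≈ -2.2500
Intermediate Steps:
P(Y, C) = -6
x(A, r) = -3*A + 3*r
k(N) = 8 (k(N) = 2*(-2)**2 = 2*4 = 8)
D(w) = -36 (D(w) = -9*4 = -36)
t(S) = -18 (t(S) = (1/2)*(-36) = -18)
t(x(-6, P(5, 6)))/k(K(6, 9)) = -18/8 = -18*1/8 = -9/4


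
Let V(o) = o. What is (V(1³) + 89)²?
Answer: 8100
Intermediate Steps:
(V(1³) + 89)² = (1³ + 89)² = (1 + 89)² = 90² = 8100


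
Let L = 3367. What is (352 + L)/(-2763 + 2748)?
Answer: -3719/15 ≈ -247.93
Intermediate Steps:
(352 + L)/(-2763 + 2748) = (352 + 3367)/(-2763 + 2748) = 3719/(-15) = 3719*(-1/15) = -3719/15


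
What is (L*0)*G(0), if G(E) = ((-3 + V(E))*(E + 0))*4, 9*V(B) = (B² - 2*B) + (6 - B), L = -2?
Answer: 0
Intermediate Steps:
V(B) = ⅔ - B/3 + B²/9 (V(B) = ((B² - 2*B) + (6 - B))/9 = (6 + B² - 3*B)/9 = ⅔ - B/3 + B²/9)
G(E) = 4*E*(-7/3 - E/3 + E²/9) (G(E) = ((-3 + (⅔ - E/3 + E²/9))*(E + 0))*4 = ((-7/3 - E/3 + E²/9)*E)*4 = (E*(-7/3 - E/3 + E²/9))*4 = 4*E*(-7/3 - E/3 + E²/9))
(L*0)*G(0) = (-2*0)*((4/9)*0*(-21 + 0² - 3*0)) = 0*((4/9)*0*(-21 + 0 + 0)) = 0*((4/9)*0*(-21)) = 0*0 = 0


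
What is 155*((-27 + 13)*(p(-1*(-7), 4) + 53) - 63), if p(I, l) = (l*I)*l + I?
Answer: -383005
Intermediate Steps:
p(I, l) = I + I*l**2 (p(I, l) = (I*l)*l + I = I*l**2 + I = I + I*l**2)
155*((-27 + 13)*(p(-1*(-7), 4) + 53) - 63) = 155*((-27 + 13)*((-1*(-7))*(1 + 4**2) + 53) - 63) = 155*(-14*(7*(1 + 16) + 53) - 63) = 155*(-14*(7*17 + 53) - 63) = 155*(-14*(119 + 53) - 63) = 155*(-14*172 - 63) = 155*(-2408 - 63) = 155*(-2471) = -383005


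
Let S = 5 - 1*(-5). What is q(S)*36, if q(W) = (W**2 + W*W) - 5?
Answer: 7020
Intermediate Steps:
S = 10 (S = 5 + 5 = 10)
q(W) = -5 + 2*W**2 (q(W) = (W**2 + W**2) - 5 = 2*W**2 - 5 = -5 + 2*W**2)
q(S)*36 = (-5 + 2*10**2)*36 = (-5 + 2*100)*36 = (-5 + 200)*36 = 195*36 = 7020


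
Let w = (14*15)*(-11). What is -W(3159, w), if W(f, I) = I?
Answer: 2310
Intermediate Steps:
w = -2310 (w = 210*(-11) = -2310)
-W(3159, w) = -1*(-2310) = 2310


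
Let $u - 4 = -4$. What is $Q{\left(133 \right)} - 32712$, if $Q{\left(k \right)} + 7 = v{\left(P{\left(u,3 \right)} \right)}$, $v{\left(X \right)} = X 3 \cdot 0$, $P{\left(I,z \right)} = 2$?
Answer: $-32719$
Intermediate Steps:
$u = 0$ ($u = 4 - 4 = 0$)
$v{\left(X \right)} = 0$ ($v{\left(X \right)} = 3 X 0 = 0$)
$Q{\left(k \right)} = -7$ ($Q{\left(k \right)} = -7 + 0 = -7$)
$Q{\left(133 \right)} - 32712 = -7 - 32712 = -32719$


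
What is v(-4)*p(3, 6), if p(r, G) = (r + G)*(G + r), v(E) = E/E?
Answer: 81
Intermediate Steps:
v(E) = 1
p(r, G) = (G + r)² (p(r, G) = (G + r)*(G + r) = (G + r)²)
v(-4)*p(3, 6) = 1*(6 + 3)² = 1*9² = 1*81 = 81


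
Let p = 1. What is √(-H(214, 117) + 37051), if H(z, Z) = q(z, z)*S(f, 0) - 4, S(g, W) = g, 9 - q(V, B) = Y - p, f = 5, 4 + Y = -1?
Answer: 86*√5 ≈ 192.30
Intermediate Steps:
Y = -5 (Y = -4 - 1 = -5)
q(V, B) = 15 (q(V, B) = 9 - (-5 - 1*1) = 9 - (-5 - 1) = 9 - 1*(-6) = 9 + 6 = 15)
H(z, Z) = 71 (H(z, Z) = 15*5 - 4 = 75 - 4 = 71)
√(-H(214, 117) + 37051) = √(-1*71 + 37051) = √(-71 + 37051) = √36980 = 86*√5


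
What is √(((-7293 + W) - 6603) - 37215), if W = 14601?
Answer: I*√36510 ≈ 191.08*I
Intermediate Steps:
√(((-7293 + W) - 6603) - 37215) = √(((-7293 + 14601) - 6603) - 37215) = √((7308 - 6603) - 37215) = √(705 - 37215) = √(-36510) = I*√36510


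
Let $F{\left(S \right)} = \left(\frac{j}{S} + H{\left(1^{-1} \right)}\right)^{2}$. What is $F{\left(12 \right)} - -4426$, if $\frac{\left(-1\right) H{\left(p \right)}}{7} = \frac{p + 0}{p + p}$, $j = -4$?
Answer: $\frac{159865}{36} \approx 4440.7$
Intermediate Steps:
$H{\left(p \right)} = - \frac{7}{2}$ ($H{\left(p \right)} = - 7 \frac{p + 0}{p + p} = - 7 \frac{p}{2 p} = - 7 p \frac{1}{2 p} = \left(-7\right) \frac{1}{2} = - \frac{7}{2}$)
$F{\left(S \right)} = \left(- \frac{7}{2} - \frac{4}{S}\right)^{2}$ ($F{\left(S \right)} = \left(- \frac{4}{S} - \frac{7}{2}\right)^{2} = \left(- \frac{7}{2} - \frac{4}{S}\right)^{2}$)
$F{\left(12 \right)} - -4426 = \frac{\left(8 + 7 \cdot 12\right)^{2}}{4 \cdot 144} - -4426 = \frac{1}{4} \cdot \frac{1}{144} \left(8 + 84\right)^{2} + 4426 = \frac{1}{4} \cdot \frac{1}{144} \cdot 92^{2} + 4426 = \frac{1}{4} \cdot \frac{1}{144} \cdot 8464 + 4426 = \frac{529}{36} + 4426 = \frac{159865}{36}$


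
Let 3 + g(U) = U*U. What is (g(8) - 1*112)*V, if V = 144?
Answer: -7344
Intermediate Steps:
g(U) = -3 + U**2 (g(U) = -3 + U*U = -3 + U**2)
(g(8) - 1*112)*V = ((-3 + 8**2) - 1*112)*144 = ((-3 + 64) - 112)*144 = (61 - 112)*144 = -51*144 = -7344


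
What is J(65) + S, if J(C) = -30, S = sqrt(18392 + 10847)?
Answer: -30 + sqrt(29239) ≈ 140.99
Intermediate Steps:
S = sqrt(29239) ≈ 170.99
J(65) + S = -30 + sqrt(29239)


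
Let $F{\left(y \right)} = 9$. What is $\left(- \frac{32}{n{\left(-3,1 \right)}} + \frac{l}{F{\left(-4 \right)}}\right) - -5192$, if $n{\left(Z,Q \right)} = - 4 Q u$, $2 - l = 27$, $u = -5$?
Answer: $\frac{233443}{45} \approx 5187.6$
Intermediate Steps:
$l = -25$ ($l = 2 - 27 = -25$)
$n{\left(Z,Q \right)} = 20 Q$ ($n{\left(Z,Q \right)} = - 4 Q \left(-5\right) = 20 Q$)
$\left(- \frac{32}{n{\left(-3,1 \right)}} + \frac{l}{F{\left(-4 \right)}}\right) - -5192 = \left(- \frac{32}{20 \cdot 1} - \frac{25}{9}\right) - -5192 = \left(- \frac{32}{20} - \frac{25}{9}\right) + 5192 = \left(\left(-32\right) \frac{1}{20} - \frac{25}{9}\right) + 5192 = \left(- \frac{8}{5} - \frac{25}{9}\right) + 5192 = - \frac{197}{45} + 5192 = \frac{233443}{45}$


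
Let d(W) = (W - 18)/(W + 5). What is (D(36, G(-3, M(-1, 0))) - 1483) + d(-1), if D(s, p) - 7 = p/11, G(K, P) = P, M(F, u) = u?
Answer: -5923/4 ≈ -1480.8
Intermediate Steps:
d(W) = (-18 + W)/(5 + W)
D(s, p) = 7 + p/11
(D(36, G(-3, M(-1, 0))) - 1483) + d(-1) = ((7 + (1/11)*0) - 1483) + (-18 - 1)/(5 - 1) = ((7 + 0) - 1483) - 19/4 = (7 - 1483) + (¼)*(-19) = -1476 - 19/4 = -5923/4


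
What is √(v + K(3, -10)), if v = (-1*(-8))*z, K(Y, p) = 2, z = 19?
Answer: √154 ≈ 12.410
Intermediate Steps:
v = 152 (v = -1*(-8)*19 = 8*19 = 152)
√(v + K(3, -10)) = √(152 + 2) = √154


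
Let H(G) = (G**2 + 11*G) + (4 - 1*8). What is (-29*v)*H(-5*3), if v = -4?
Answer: 6496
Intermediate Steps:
H(G) = -4 + G**2 + 11*G (H(G) = (G**2 + 11*G) + (4 - 8) = (G**2 + 11*G) - 4 = -4 + G**2 + 11*G)
(-29*v)*H(-5*3) = (-29*(-4))*(-4 + (-5*3)**2 + 11*(-5*3)) = 116*(-4 + (-15)**2 + 11*(-15)) = 116*(-4 + 225 - 165) = 116*56 = 6496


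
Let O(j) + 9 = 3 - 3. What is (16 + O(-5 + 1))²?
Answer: 49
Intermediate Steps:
O(j) = -9 (O(j) = -9 + (3 - 3) = -9 + 0 = -9)
(16 + O(-5 + 1))² = (16 - 9)² = 7² = 49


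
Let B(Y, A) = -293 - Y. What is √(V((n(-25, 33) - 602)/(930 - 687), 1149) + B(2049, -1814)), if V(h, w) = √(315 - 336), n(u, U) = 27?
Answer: √(-2342 + I*√21) ≈ 0.0473 + 48.394*I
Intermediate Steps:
V(h, w) = I*√21 (V(h, w) = √(-21) = I*√21)
√(V((n(-25, 33) - 602)/(930 - 687), 1149) + B(2049, -1814)) = √(I*√21 + (-293 - 1*2049)) = √(I*√21 + (-293 - 2049)) = √(I*√21 - 2342) = √(-2342 + I*√21)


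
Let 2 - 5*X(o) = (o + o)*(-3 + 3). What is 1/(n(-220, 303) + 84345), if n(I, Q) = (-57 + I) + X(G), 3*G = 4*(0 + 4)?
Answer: 5/420342 ≈ 1.1895e-5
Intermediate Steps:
G = 16/3 (G = (4*(0 + 4))/3 = (4*4)/3 = (⅓)*16 = 16/3 ≈ 5.3333)
X(o) = ⅖ (X(o) = ⅖ - (o + o)*(-3 + 3)/5 = ⅖ - 2*o*0/5 = ⅖ - ⅕*0 = ⅖ + 0 = ⅖)
n(I, Q) = -283/5 + I (n(I, Q) = (-57 + I) + ⅖ = -283/5 + I)
1/(n(-220, 303) + 84345) = 1/((-283/5 - 220) + 84345) = 1/(-1383/5 + 84345) = 1/(420342/5) = 5/420342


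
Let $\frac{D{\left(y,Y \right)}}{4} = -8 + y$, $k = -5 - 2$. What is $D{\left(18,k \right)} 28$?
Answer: $1120$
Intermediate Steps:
$k = -7$ ($k = -5 - 2 = -7$)
$D{\left(y,Y \right)} = -32 + 4 y$ ($D{\left(y,Y \right)} = 4 \left(-8 + y\right) = -32 + 4 y$)
$D{\left(18,k \right)} 28 = \left(-32 + 4 \cdot 18\right) 28 = \left(-32 + 72\right) 28 = 40 \cdot 28 = 1120$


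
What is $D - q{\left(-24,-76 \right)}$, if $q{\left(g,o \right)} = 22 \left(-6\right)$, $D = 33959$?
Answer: $34091$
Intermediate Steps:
$q{\left(g,o \right)} = -132$
$D - q{\left(-24,-76 \right)} = 33959 - -132 = 33959 + 132 = 34091$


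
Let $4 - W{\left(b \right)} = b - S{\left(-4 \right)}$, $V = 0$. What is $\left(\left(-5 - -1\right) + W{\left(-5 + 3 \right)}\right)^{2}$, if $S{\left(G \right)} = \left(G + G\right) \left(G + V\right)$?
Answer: $1156$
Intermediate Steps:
$S{\left(G \right)} = 2 G^{2}$ ($S{\left(G \right)} = \left(G + G\right) \left(G + 0\right) = 2 G G = 2 G^{2}$)
$W{\left(b \right)} = 36 - b$ ($W{\left(b \right)} = 4 - \left(b - 2 \left(-4\right)^{2}\right) = 4 - \left(b - 2 \cdot 16\right) = 4 - \left(b - 32\right) = 4 - \left(-32 + b\right) = 36 - b$)
$\left(\left(-5 - -1\right) + W{\left(-5 + 3 \right)}\right)^{2} = \left(\left(-5 - -1\right) + \left(36 - \left(-5 + 3\right)\right)\right)^{2} = \left(\left(-5 + 1\right) + \left(36 - -2\right)\right)^{2} = \left(-4 + \left(36 + 2\right)\right)^{2} = \left(-4 + 38\right)^{2} = 34^{2} = 1156$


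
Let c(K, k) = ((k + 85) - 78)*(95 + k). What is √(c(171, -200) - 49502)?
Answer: 13*I*√173 ≈ 170.99*I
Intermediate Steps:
c(K, k) = (7 + k)*(95 + k) (c(K, k) = ((85 + k) - 78)*(95 + k) = (7 + k)*(95 + k))
√(c(171, -200) - 49502) = √((665 + (-200)² + 102*(-200)) - 49502) = √((665 + 40000 - 20400) - 49502) = √(20265 - 49502) = √(-29237) = 13*I*√173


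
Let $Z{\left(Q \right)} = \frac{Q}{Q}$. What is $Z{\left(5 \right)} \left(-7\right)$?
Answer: $-7$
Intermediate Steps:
$Z{\left(Q \right)} = 1$
$Z{\left(5 \right)} \left(-7\right) = 1 \left(-7\right) = -7$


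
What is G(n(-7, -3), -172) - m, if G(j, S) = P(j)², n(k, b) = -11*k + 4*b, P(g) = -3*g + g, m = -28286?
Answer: 45186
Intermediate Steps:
P(g) = -2*g
G(j, S) = 4*j² (G(j, S) = (-2*j)² = 4*j²)
G(n(-7, -3), -172) - m = 4*(-11*(-7) + 4*(-3))² - 1*(-28286) = 4*(77 - 12)² + 28286 = 4*65² + 28286 = 4*4225 + 28286 = 16900 + 28286 = 45186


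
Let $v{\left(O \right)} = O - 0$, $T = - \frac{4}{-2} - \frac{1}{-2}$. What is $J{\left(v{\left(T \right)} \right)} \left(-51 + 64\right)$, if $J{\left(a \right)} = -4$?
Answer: $-52$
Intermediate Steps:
$T = \frac{5}{2}$ ($T = \left(-4\right) \left(- \frac{1}{2}\right) - - \frac{1}{2} = 2 + \frac{1}{2} = \frac{5}{2} \approx 2.5$)
$v{\left(O \right)} = O$ ($v{\left(O \right)} = O + 0 = O$)
$J{\left(v{\left(T \right)} \right)} \left(-51 + 64\right) = - 4 \left(-51 + 64\right) = \left(-4\right) 13 = -52$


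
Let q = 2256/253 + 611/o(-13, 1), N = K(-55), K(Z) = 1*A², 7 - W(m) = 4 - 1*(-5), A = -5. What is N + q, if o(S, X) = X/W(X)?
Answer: -300585/253 ≈ -1188.1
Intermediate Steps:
W(m) = -2 (W(m) = 7 - (4 - 1*(-5)) = 7 - (4 + 5) = 7 - 1*9 = 7 - 9 = -2)
o(S, X) = -X/2 (o(S, X) = X/(-2) = X*(-½) = -X/2)
K(Z) = 25 (K(Z) = 1*(-5)² = 1*25 = 25)
N = 25
q = -306910/253 (q = 2256/253 + 611/((-½*1)) = 2256*(1/253) + 611/(-½) = 2256/253 + 611*(-2) = 2256/253 - 1222 = -306910/253 ≈ -1213.1)
N + q = 25 - 306910/253 = -300585/253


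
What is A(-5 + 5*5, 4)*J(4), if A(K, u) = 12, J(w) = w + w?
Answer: 96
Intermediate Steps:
J(w) = 2*w
A(-5 + 5*5, 4)*J(4) = 12*(2*4) = 12*8 = 96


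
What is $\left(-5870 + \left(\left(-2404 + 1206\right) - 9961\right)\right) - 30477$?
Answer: $-47506$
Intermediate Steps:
$\left(-5870 + \left(\left(-2404 + 1206\right) - 9961\right)\right) - 30477 = \left(-5870 - 11159\right) - 30477 = -17029 - 30477 = -47506$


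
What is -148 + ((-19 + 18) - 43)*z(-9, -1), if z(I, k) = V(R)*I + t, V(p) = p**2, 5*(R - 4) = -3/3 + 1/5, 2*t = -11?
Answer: 3708286/625 ≈ 5933.3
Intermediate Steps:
t = -11/2 (t = (1/2)*(-11) = -11/2 ≈ -5.5000)
R = 96/25 (R = 4 + (-3/3 + 1/5)/5 = 4 + (-3*1/3 + 1*(1/5))/5 = 4 + (-1 + 1/5)/5 = 4 + (1/5)*(-4/5) = 4 - 4/25 = 96/25 ≈ 3.8400)
z(I, k) = -11/2 + 9216*I/625 (z(I, k) = (96/25)**2*I - 11/2 = 9216*I/625 - 11/2 = -11/2 + 9216*I/625)
-148 + ((-19 + 18) - 43)*z(-9, -1) = -148 + ((-19 + 18) - 43)*(-11/2 + (9216/625)*(-9)) = -148 + (-1 - 43)*(-11/2 - 82944/625) = -148 - 44*(-172763/1250) = -148 + 3800786/625 = 3708286/625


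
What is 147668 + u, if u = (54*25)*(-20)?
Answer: 120668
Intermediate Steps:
u = -27000 (u = 1350*(-20) = -27000)
147668 + u = 147668 - 27000 = 120668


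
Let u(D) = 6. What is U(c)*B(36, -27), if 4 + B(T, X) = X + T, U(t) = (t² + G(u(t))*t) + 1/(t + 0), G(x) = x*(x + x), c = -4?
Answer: -5445/4 ≈ -1361.3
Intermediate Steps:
G(x) = 2*x² (G(x) = x*(2*x) = 2*x²)
U(t) = 1/t + t² + 72*t (U(t) = (t² + (2*6²)*t) + 1/(t + 0) = (t² + (2*36)*t) + 1/t = (t² + 72*t) + 1/t = 1/t + t² + 72*t)
B(T, X) = -4 + T + X (B(T, X) = -4 + (X + T) = -4 + (T + X) = -4 + T + X)
U(c)*B(36, -27) = ((1 + (-4)²*(72 - 4))/(-4))*(-4 + 36 - 27) = -(1 + 16*68)/4*5 = -(1 + 1088)/4*5 = -¼*1089*5 = -1089/4*5 = -5445/4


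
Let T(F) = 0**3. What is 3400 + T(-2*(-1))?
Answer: 3400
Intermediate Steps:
T(F) = 0
3400 + T(-2*(-1)) = 3400 + 0 = 3400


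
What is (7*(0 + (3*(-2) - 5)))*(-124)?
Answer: 9548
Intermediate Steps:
(7*(0 + (3*(-2) - 5)))*(-124) = (7*(0 + (-6 - 5)))*(-124) = (7*(0 - 11))*(-124) = (7*(-11))*(-124) = -77*(-124) = 9548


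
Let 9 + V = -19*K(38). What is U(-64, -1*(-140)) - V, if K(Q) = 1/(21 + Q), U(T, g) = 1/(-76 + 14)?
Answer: 34041/3658 ≈ 9.3059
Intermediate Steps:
U(T, g) = -1/62 (U(T, g) = 1/(-62) = -1/62)
V = -550/59 (V = -9 - 19/(21 + 38) = -9 - 19/59 = -550/59 ≈ -9.3220)
U(-64, -1*(-140)) - V = -1/62 - 1*(-550/59) = -1/62 + 550/59 = 34041/3658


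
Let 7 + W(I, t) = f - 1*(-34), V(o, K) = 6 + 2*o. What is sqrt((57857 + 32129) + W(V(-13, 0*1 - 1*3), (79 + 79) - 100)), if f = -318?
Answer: sqrt(89695) ≈ 299.49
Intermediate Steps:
W(I, t) = -291 (W(I, t) = -7 + (-318 - 1*(-34)) = -7 + (-318 + 34) = -7 - 284 = -291)
sqrt((57857 + 32129) + W(V(-13, 0*1 - 1*3), (79 + 79) - 100)) = sqrt((57857 + 32129) - 291) = sqrt(89986 - 291) = sqrt(89695)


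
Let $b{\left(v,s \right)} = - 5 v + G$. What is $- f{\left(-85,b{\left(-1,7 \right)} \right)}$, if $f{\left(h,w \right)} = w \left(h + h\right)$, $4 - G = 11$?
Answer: $-340$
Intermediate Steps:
$G = -7$ ($G = 4 - 11 = -7$)
$b{\left(v,s \right)} = -7 - 5 v$ ($b{\left(v,s \right)} = - 5 v - 7 = -7 - 5 v$)
$f{\left(h,w \right)} = 2 h w$ ($f{\left(h,w \right)} = w 2 h = 2 h w$)
$- f{\left(-85,b{\left(-1,7 \right)} \right)} = - 2 \left(-85\right) \left(-7 - -5\right) = - 2 \left(-85\right) \left(-7 + 5\right) = - 2 \left(-85\right) \left(-2\right) = \left(-1\right) 340 = -340$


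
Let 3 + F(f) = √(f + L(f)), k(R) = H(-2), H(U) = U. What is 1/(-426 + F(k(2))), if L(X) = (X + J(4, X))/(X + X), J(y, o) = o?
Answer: -429/184042 - I/184042 ≈ -0.002331 - 5.4335e-6*I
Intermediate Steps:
k(R) = -2
L(X) = 1 (L(X) = (X + X)/(X + X) = (2*X)/((2*X)) = (2*X)*(1/(2*X)) = 1)
F(f) = -3 + √(1 + f) (F(f) = -3 + √(f + 1) = -3 + √(1 + f))
1/(-426 + F(k(2))) = 1/(-426 + (-3 + √(1 - 2))) = 1/(-426 + (-3 + √(-1))) = 1/(-426 + (-3 + I)) = 1/(-429 + I) = (-429 - I)/184042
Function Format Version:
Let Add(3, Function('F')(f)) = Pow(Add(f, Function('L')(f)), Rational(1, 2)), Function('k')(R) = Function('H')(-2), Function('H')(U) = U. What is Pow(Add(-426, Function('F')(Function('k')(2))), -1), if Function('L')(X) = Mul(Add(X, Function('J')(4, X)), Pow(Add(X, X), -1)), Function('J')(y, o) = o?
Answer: Add(Rational(-429, 184042), Mul(Rational(-1, 184042), I)) ≈ Add(-0.0023310, Mul(-5.4335e-6, I))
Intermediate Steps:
Function('k')(R) = -2
Function('L')(X) = 1 (Function('L')(X) = Mul(Add(X, X), Pow(Add(X, X), -1)) = Mul(Mul(2, X), Pow(Mul(2, X), -1)) = Mul(Mul(2, X), Mul(Rational(1, 2), Pow(X, -1))) = 1)
Function('F')(f) = Add(-3, Pow(Add(1, f), Rational(1, 2))) (Function('F')(f) = Add(-3, Pow(Add(f, 1), Rational(1, 2))) = Add(-3, Pow(Add(1, f), Rational(1, 2))))
Pow(Add(-426, Function('F')(Function('k')(2))), -1) = Pow(Add(-426, Add(-3, Pow(Add(1, -2), Rational(1, 2)))), -1) = Pow(Add(-426, Add(-3, Pow(-1, Rational(1, 2)))), -1) = Pow(Add(-426, Add(-3, I)), -1) = Pow(Add(-429, I), -1) = Mul(Rational(1, 184042), Add(-429, Mul(-1, I)))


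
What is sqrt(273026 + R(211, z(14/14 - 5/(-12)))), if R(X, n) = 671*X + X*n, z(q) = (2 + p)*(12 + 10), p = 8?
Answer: sqrt(461027) ≈ 678.99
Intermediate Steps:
z(q) = 220 (z(q) = (2 + 8)*(12 + 10) = 10*22 = 220)
sqrt(273026 + R(211, z(14/14 - 5/(-12)))) = sqrt(273026 + 211*(671 + 220)) = sqrt(273026 + 211*891) = sqrt(273026 + 188001) = sqrt(461027)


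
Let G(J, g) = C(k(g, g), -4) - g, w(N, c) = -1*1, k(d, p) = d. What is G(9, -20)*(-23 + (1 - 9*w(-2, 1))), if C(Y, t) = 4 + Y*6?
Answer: 1248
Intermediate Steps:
C(Y, t) = 4 + 6*Y
w(N, c) = -1
G(J, g) = 4 + 5*g (G(J, g) = (4 + 6*g) - g = 4 + 5*g)
G(9, -20)*(-23 + (1 - 9*w(-2, 1))) = (4 + 5*(-20))*(-23 + (1 - 9*(-1))) = (4 - 100)*(-23 + (1 + 9)) = -96*(-23 + 10) = -96*(-13) = 1248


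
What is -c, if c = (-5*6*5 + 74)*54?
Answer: 4104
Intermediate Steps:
c = -4104 (c = (-30*5 + 74)*54 = (-150 + 74)*54 = -76*54 = -4104)
-c = -1*(-4104) = 4104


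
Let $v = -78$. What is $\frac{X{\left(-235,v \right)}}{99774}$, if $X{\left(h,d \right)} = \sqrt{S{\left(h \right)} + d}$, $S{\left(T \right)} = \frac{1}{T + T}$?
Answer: $\frac{i \sqrt{17230670}}{46893780} \approx 8.8519 \cdot 10^{-5} i$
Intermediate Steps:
$S{\left(T \right)} = \frac{1}{2 T}$
$X{\left(h,d \right)} = \sqrt{d + \frac{1}{2 h}}$ ($X{\left(h,d \right)} = \sqrt{\frac{1}{2 h} + d} = \sqrt{d + \frac{1}{2 h}}$)
$\frac{X{\left(-235,v \right)}}{99774} = \frac{\frac{1}{2} \sqrt{\frac{2}{-235} + 4 \left(-78\right)}}{99774} = \frac{\sqrt{2 \left(- \frac{1}{235}\right) - 312}}{2} \cdot \frac{1}{99774} = \frac{\sqrt{- \frac{2}{235} - 312}}{2} \cdot \frac{1}{99774} = \frac{\sqrt{- \frac{73322}{235}}}{2} \cdot \frac{1}{99774} = \frac{\frac{1}{235} i \sqrt{17230670}}{2} \cdot \frac{1}{99774} = \frac{i \sqrt{17230670}}{470} \cdot \frac{1}{99774} = \frac{i \sqrt{17230670}}{46893780}$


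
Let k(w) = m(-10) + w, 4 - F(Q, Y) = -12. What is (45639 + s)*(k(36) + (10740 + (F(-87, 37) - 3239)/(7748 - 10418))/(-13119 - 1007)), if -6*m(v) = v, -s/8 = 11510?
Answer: -64644608665477/37716420 ≈ -1.7140e+6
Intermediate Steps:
s = -92080 (s = -8*11510 = -92080)
F(Q, Y) = 16 (F(Q, Y) = 4 - 1*(-12) = 4 + 12 = 16)
m(v) = -v/6
k(w) = 5/3 + w (k(w) = -⅙*(-10) + w = 5/3 + w)
(45639 + s)*(k(36) + (10740 + (F(-87, 37) - 3239)/(7748 - 10418))/(-13119 - 1007)) = (45639 - 92080)*((5/3 + 36) + (10740 + (16 - 3239)/(7748 - 10418))/(-13119 - 1007)) = -46441*(113/3 + (10740 - 3223/(-2670))/(-14126)) = -46441*(113/3 + (10740 - 3223*(-1/2670))*(-1/14126)) = -46441*(113/3 + (10740 + 3223/2670)*(-1/14126)) = -46441*(113/3 + (28679023/2670)*(-1/14126)) = -46441*(113/3 - 28679023/37716420) = -46441*1391972797/37716420 = -64644608665477/37716420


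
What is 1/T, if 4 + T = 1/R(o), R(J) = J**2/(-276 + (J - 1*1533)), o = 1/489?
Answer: -1/432569404 ≈ -2.3118e-9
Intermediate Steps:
o = 1/489 ≈ 0.0020450
R(J) = J**2/(-1809 + J) (R(J) = J**2/(-276 + (J - 1533)) = J**2/(-276 + (-1533 + J)) = J**2/(-1809 + J))
T = -432569404 (T = -4 + 1/((1/489)**2/(-1809 + 1/489)) = -4 + 1/(1/(239121*(-884600/489))) = -4 + 1/((1/239121)*(-489/884600)) = -4 + 1/(-1/432569400) = -4 - 432569400 = -432569404)
1/T = 1/(-432569404) = -1/432569404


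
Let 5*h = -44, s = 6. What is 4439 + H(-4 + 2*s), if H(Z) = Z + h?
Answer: 22191/5 ≈ 4438.2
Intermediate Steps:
h = -44/5 (h = (⅕)*(-44) = -44/5 ≈ -8.8000)
H(Z) = -44/5 + Z (H(Z) = Z - 44/5 = -44/5 + Z)
4439 + H(-4 + 2*s) = 4439 + (-44/5 + (-4 + 2*6)) = 4439 + (-44/5 + (-4 + 12)) = 4439 + (-44/5 + 8) = 4439 - ⅘ = 22191/5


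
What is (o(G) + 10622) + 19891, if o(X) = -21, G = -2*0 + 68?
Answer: 30492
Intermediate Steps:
G = 68 (G = 0 + 68 = 68)
(o(G) + 10622) + 19891 = (-21 + 10622) + 19891 = 10601 + 19891 = 30492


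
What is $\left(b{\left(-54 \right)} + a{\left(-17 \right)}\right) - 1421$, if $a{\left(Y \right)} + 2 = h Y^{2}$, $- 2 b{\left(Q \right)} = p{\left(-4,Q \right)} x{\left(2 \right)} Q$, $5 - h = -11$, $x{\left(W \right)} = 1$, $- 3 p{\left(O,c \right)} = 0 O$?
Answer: $3201$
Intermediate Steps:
$p{\left(O,c \right)} = 0$ ($p{\left(O,c \right)} = - \frac{0 O}{3} = \left(- \frac{1}{3}\right) 0 = 0$)
$h = 16$ ($h = 5 - -11 = 5 + 11 = 16$)
$b{\left(Q \right)} = 0$ ($b{\left(Q \right)} = - \frac{0 \cdot 1 Q}{2} = - \frac{0 Q}{2} = \left(- \frac{1}{2}\right) 0 = 0$)
$a{\left(Y \right)} = -2 + 16 Y^{2}$
$\left(b{\left(-54 \right)} + a{\left(-17 \right)}\right) - 1421 = \left(0 - \left(2 - 16 \left(-17\right)^{2}\right)\right) - 1421 = \left(0 + \left(-2 + 16 \cdot 289\right)\right) - 1421 = \left(0 + \left(-2 + 4624\right)\right) - 1421 = \left(0 + 4622\right) - 1421 = 4622 - 1421 = 3201$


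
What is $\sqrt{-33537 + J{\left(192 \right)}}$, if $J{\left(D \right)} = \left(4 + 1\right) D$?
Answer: $i \sqrt{32577} \approx 180.49 i$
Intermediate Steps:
$J{\left(D \right)} = 5 D$
$\sqrt{-33537 + J{\left(192 \right)}} = \sqrt{-33537 + 5 \cdot 192} = \sqrt{-33537 + 960} = \sqrt{-32577} = i \sqrt{32577}$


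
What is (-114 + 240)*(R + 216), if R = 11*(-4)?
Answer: 21672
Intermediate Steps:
R = -44
(-114 + 240)*(R + 216) = (-114 + 240)*(-44 + 216) = 126*172 = 21672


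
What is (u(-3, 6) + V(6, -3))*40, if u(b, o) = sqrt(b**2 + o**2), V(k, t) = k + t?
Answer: 120 + 120*sqrt(5) ≈ 388.33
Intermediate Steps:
(u(-3, 6) + V(6, -3))*40 = (sqrt((-3)**2 + 6**2) + (6 - 3))*40 = (sqrt(9 + 36) + 3)*40 = (sqrt(45) + 3)*40 = (3*sqrt(5) + 3)*40 = (3 + 3*sqrt(5))*40 = 120 + 120*sqrt(5)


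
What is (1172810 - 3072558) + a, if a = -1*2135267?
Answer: -4035015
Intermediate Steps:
a = -2135267
(1172810 - 3072558) + a = (1172810 - 3072558) - 2135267 = -1899748 - 2135267 = -4035015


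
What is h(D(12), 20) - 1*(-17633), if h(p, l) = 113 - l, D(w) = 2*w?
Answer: 17726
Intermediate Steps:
h(D(12), 20) - 1*(-17633) = (113 - 1*20) - 1*(-17633) = (113 - 20) + 17633 = 93 + 17633 = 17726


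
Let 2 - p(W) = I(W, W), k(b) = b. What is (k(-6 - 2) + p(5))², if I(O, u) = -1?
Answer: 25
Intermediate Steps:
p(W) = 3 (p(W) = 2 - 1*(-1) = 2 + 1 = 3)
(k(-6 - 2) + p(5))² = ((-6 - 2) + 3)² = (-8 + 3)² = (-5)² = 25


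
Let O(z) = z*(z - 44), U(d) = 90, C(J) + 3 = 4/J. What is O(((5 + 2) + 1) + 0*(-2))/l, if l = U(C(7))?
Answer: -16/5 ≈ -3.2000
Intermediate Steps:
C(J) = -3 + 4/J
O(z) = z*(-44 + z)
l = 90
O(((5 + 2) + 1) + 0*(-2))/l = ((((5 + 2) + 1) + 0*(-2))*(-44 + (((5 + 2) + 1) + 0*(-2))))/90 = (((7 + 1) + 0)*(-44 + ((7 + 1) + 0)))*(1/90) = ((8 + 0)*(-44 + (8 + 0)))*(1/90) = (8*(-44 + 8))*(1/90) = (8*(-36))*(1/90) = -288*1/90 = -16/5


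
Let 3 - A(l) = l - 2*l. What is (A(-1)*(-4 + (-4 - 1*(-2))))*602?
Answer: -7224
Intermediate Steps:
A(l) = 3 + l (A(l) = 3 - (l - 2*l) = 3 - (-1)*l = 3 + l)
(A(-1)*(-4 + (-4 - 1*(-2))))*602 = ((3 - 1)*(-4 + (-4 - 1*(-2))))*602 = (2*(-4 + (-4 + 2)))*602 = (2*(-4 - 2))*602 = (2*(-6))*602 = -12*602 = -7224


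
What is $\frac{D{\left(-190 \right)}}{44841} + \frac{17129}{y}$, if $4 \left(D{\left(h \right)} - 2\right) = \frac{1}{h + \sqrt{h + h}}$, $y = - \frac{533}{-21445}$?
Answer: $\frac{12650117785090795}{18355394304} - \frac{i \sqrt{95}}{3271599360} \approx 6.8918 \cdot 10^{5} - 2.9792 \cdot 10^{-9} i$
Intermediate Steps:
$y = \frac{533}{21445}$ ($y = \left(-533\right) \left(- \frac{1}{21445}\right) = \frac{533}{21445} \approx 0.024854$)
$D{\left(h \right)} = 2 + \frac{1}{4 \left(h + \sqrt{2} \sqrt{h}\right)}$ ($D{\left(h \right)} = 2 + \frac{1}{4 \left(h + \sqrt{h + h}\right)} = 2 + \frac{1}{4 \left(h + \sqrt{2 h}\right)} = 2 + \frac{1}{4 \left(h + \sqrt{2} \sqrt{h}\right)}$)
$\frac{D{\left(-190 \right)}}{44841} + \frac{17129}{y} = \frac{\frac{1}{-190 + \sqrt{2} \sqrt{-190}} \left(\frac{1}{4} + 2 \left(-190\right) + 2 \sqrt{2} \sqrt{-190}\right)}{44841} + \frac{17129}{\frac{533}{21445}} = \frac{\frac{1}{4} - 380 + 2 \sqrt{2} i \sqrt{190}}{-190 + \sqrt{2} i \sqrt{190}} \cdot \frac{1}{44841} + 17129 \cdot \frac{21445}{533} = \frac{\frac{1}{4} - 380 + 4 i \sqrt{95}}{-190 + 2 i \sqrt{95}} \cdot \frac{1}{44841} + \frac{367331405}{533} = \frac{- \frac{1519}{4} + 4 i \sqrt{95}}{-190 + 2 i \sqrt{95}} \cdot \frac{1}{44841} + \frac{367331405}{533} = \frac{- \frac{1519}{4} + 4 i \sqrt{95}}{44841 \left(-190 + 2 i \sqrt{95}\right)} + \frac{367331405}{533} = \frac{367331405}{533} + \frac{- \frac{1519}{4} + 4 i \sqrt{95}}{44841 \left(-190 + 2 i \sqrt{95}\right)}$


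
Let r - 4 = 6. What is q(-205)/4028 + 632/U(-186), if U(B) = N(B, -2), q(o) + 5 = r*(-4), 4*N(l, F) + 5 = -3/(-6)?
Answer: -20365973/36252 ≈ -561.79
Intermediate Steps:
r = 10 (r = 4 + 6 = 10)
N(l, F) = -9/8 (N(l, F) = -5/4 + (-3/(-6))/4 = -5/4 + (-3*(-1/6))/4 = -5/4 + (1/4)*(1/2) = -5/4 + 1/8 = -9/8)
q(o) = -45 (q(o) = -5 + 10*(-4) = -5 - 40 = -45)
U(B) = -9/8
q(-205)/4028 + 632/U(-186) = -45/4028 + 632/(-9/8) = -45*1/4028 + 632*(-8/9) = -45/4028 - 5056/9 = -20365973/36252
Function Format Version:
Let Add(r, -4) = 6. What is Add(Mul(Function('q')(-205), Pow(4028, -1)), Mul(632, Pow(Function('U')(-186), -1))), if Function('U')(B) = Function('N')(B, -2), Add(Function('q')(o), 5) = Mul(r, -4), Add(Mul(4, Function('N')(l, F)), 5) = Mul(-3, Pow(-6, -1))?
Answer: Rational(-20365973, 36252) ≈ -561.79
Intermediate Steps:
r = 10 (r = Add(4, 6) = 10)
Function('N')(l, F) = Rational(-9, 8) (Function('N')(l, F) = Add(Rational(-5, 4), Mul(Rational(1, 4), Mul(-3, Pow(-6, -1)))) = Add(Rational(-5, 4), Mul(Rational(1, 4), Mul(-3, Rational(-1, 6)))) = Add(Rational(-5, 4), Mul(Rational(1, 4), Rational(1, 2))) = Add(Rational(-5, 4), Rational(1, 8)) = Rational(-9, 8))
Function('q')(o) = -45 (Function('q')(o) = Add(-5, Mul(10, -4)) = Add(-5, -40) = -45)
Function('U')(B) = Rational(-9, 8)
Add(Mul(Function('q')(-205), Pow(4028, -1)), Mul(632, Pow(Function('U')(-186), -1))) = Add(Mul(-45, Pow(4028, -1)), Mul(632, Pow(Rational(-9, 8), -1))) = Add(Mul(-45, Rational(1, 4028)), Mul(632, Rational(-8, 9))) = Add(Rational(-45, 4028), Rational(-5056, 9)) = Rational(-20365973, 36252)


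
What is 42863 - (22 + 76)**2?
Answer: 33259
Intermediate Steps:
42863 - (22 + 76)**2 = 42863 - 1*98**2 = 42863 - 1*9604 = 42863 - 9604 = 33259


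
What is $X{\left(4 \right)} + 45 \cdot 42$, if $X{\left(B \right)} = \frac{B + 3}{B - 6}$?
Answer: $\frac{3773}{2} \approx 1886.5$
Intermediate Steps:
$X{\left(B \right)} = \frac{3 + B}{-6 + B}$
$X{\left(4 \right)} + 45 \cdot 42 = \frac{3 + 4}{-6 + 4} + 45 \cdot 42 = \frac{1}{-2} \cdot 7 + 1890 = \left(- \frac{1}{2}\right) 7 + 1890 = - \frac{7}{2} + 1890 = \frac{3773}{2}$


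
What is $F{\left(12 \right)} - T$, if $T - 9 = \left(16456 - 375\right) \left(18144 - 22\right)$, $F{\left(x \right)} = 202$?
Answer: $-291419689$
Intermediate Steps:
$T = 291419891$ ($T = 9 + \left(16456 - 375\right) \left(18144 - 22\right) = 9 + 16081 \cdot 18122 = 9 + 291419882 = 291419891$)
$F{\left(12 \right)} - T = 202 - 291419891 = -291419689$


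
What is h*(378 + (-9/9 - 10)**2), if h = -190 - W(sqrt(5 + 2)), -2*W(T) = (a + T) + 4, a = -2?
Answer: -94311 + 499*sqrt(7)/2 ≈ -93651.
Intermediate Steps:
W(T) = -1 - T/2 (W(T) = -((-2 + T) + 4)/2 = -(2 + T)/2 = -1 - T/2)
h = -189 + sqrt(7)/2 (h = -190 - (-1 - sqrt(5 + 2)/2) = -190 - (-1 - sqrt(7)/2) = -190 + (1 + sqrt(7)/2) = -189 + sqrt(7)/2 ≈ -187.68)
h*(378 + (-9/9 - 10)**2) = (-189 + sqrt(7)/2)*(378 + (-9/9 - 10)**2) = (-189 + sqrt(7)/2)*(378 + (-9*1/9 - 10)**2) = (-189 + sqrt(7)/2)*(378 + (-1 - 10)**2) = (-189 + sqrt(7)/2)*(378 + (-11)**2) = (-189 + sqrt(7)/2)*(378 + 121) = (-189 + sqrt(7)/2)*499 = -94311 + 499*sqrt(7)/2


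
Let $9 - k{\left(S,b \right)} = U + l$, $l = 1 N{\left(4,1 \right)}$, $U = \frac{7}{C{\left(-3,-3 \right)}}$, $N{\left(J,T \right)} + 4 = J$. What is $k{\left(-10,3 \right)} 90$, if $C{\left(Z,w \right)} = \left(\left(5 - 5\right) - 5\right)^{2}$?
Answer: $\frac{3924}{5} \approx 784.8$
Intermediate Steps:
$N{\left(J,T \right)} = -4 + J$
$C{\left(Z,w \right)} = 25$ ($C{\left(Z,w \right)} = \left(\left(5 - 5\right) - 5\right)^{2} = \left(0 - 5\right)^{2} = \left(-5\right)^{2} = 25$)
$U = \frac{7}{25} \approx 0.28$
$l = 0$ ($l = 1 \left(-4 + 4\right) = 1 \cdot 0 = 0$)
$k{\left(S,b \right)} = \frac{218}{25}$ ($k{\left(S,b \right)} = 9 - \left(\frac{7}{25} + 0\right) = 9 - \frac{7}{25} = \frac{218}{25}$)
$k{\left(-10,3 \right)} 90 = \frac{218}{25} \cdot 90 = \frac{3924}{5}$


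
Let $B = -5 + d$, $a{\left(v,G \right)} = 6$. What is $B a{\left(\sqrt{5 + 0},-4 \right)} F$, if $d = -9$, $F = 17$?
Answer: $-1428$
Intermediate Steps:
$B = -14$ ($B = -5 - 9 = -14$)
$B a{\left(\sqrt{5 + 0},-4 \right)} F = \left(-14\right) 6 \cdot 17 = \left(-84\right) 17 = -1428$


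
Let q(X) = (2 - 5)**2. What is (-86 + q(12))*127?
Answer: -9779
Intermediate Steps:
q(X) = 9 (q(X) = (-3)**2 = 9)
(-86 + q(12))*127 = (-86 + 9)*127 = -77*127 = -9779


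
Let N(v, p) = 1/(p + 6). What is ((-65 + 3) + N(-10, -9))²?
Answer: 34969/9 ≈ 3885.4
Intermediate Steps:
N(v, p) = 1/(6 + p)
((-65 + 3) + N(-10, -9))² = ((-65 + 3) + 1/(6 - 9))² = (-62 + 1/(-3))² = (-62 - ⅓)² = (-187/3)² = 34969/9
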